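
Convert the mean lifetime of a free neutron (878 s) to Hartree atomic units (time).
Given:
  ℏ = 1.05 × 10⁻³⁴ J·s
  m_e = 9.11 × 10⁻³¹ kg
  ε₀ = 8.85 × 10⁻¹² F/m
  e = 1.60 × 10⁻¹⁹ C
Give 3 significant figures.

atomic unit of time: τ_au = (4πε₀)²ℏ³/(m_e e⁴) = 2.40 × 10⁻¹⁷ s.
878 / 2.40 × 10⁻¹⁷ = 3.66 × 10¹⁹

3.66 × 10¹⁹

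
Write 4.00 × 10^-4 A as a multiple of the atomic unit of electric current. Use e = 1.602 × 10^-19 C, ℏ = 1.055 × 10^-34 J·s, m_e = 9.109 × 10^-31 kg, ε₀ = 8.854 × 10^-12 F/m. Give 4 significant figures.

atomic unit of electric current: I_au = e E_h/ℏ = m_e e⁵/((4πε₀)²ℏ³) = 6.612 × 10^-3 A.
4.00 × 10^-4 / 6.612 × 10^-3 = 0.06050

0.06050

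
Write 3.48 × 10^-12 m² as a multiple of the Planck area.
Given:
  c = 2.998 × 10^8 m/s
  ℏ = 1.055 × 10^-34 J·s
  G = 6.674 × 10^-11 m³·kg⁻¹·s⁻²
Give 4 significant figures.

Planck area: A_P = ℏG/c³ = 2.613 × 10^-70 m².
3.48 × 10^-12 / 2.613 × 10^-70 = 1.332 × 10^58

1.332 × 10^58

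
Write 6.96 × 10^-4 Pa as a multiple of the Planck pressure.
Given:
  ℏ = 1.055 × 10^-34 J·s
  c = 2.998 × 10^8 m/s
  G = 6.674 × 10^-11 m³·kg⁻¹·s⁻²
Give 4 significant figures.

Planck pressure: p_P = c⁷/(ℏG²) = 4.632 × 10^113 Pa.
6.96 × 10^-4 / 4.632 × 10^113 = 1.502 × 10^-117

1.502 × 10^-117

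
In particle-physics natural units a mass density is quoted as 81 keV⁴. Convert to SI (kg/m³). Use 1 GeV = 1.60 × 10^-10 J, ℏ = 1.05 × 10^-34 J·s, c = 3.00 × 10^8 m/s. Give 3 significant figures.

Mass density is [E]/(c²[L]³) = [E]⁴/(ℏ³c⁵).
1 GeV⁴ → 1/(ℏ³c⁵) × (1 GeV in J)⁴ = 2.33 × 10^20 kg/m³.
Convert the energy scale: 81 keV⁴ = 8.10 × 10^-23 GeV⁴.
Result: 8.10 × 10^-23 × 2.33 × 10^20 = 0.0189 kg/m³.

0.0189 kg/m³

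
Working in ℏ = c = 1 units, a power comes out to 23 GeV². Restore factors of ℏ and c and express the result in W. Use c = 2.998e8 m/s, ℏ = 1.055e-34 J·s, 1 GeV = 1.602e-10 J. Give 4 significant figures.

5.595e15 W

Power is [E]/[T] = [E]²/ℏ.
1 GeV² → 1/ℏ × (1 GeV in J)² = 2.433e14 W.
Result: 23 × 2.433e14 = 5.595e15 W.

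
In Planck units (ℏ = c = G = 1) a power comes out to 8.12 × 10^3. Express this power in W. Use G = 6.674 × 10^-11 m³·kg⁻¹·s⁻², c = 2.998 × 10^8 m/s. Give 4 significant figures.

One Planck power: P_P = c⁵/G = 3.629 × 10^52 W.
8.12 × 10^3 × 3.629 × 10^52 W = 2.947 × 10^56 W

2.947 × 10^56 W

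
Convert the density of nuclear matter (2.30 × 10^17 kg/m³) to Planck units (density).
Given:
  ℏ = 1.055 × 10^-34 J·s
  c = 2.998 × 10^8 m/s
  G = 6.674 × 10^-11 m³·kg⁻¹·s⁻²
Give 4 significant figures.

4.463 × 10^-80

Planck density: ρ_P = c⁵/(ℏG²) = 5.154 × 10^96 kg/m³.
2.30 × 10^17 / 5.154 × 10^96 = 4.463 × 10^-80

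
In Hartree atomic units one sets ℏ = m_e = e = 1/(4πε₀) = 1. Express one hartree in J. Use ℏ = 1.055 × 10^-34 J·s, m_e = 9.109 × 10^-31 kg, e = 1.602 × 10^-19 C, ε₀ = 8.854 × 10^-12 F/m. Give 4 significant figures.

E_h = m_e e⁴/(4πε₀ℏ)²
  = 6.000 × 10^-106 / 1.378 × 10^-88
  = 4.354 × 10^-18 J

4.354 × 10^-18 J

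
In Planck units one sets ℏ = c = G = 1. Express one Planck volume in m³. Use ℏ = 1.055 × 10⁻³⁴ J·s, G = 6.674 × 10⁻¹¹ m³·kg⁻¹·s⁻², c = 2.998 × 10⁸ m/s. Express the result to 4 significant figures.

V_P = (ℏG/c³)^(3/2)
  = √(1.784 × 10⁻²⁰⁹)
  = 4.224 × 10⁻¹⁰⁵ m³

4.224 × 10⁻¹⁰⁵ m³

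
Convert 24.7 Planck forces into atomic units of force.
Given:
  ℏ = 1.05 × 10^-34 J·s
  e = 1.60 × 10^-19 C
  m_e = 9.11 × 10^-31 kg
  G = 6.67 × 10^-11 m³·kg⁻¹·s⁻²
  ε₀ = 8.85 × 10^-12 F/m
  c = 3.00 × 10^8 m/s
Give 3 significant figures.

Planck force: F_P = c⁴/G = 1.21 × 10^44 N
atomic unit of force: F_au = E_h/a₀ = m_e²e⁶/((4πε₀)³ℏ⁴) = 8.33 × 10^-8 N
24.7 × 1.21 × 10^44 / 8.33 × 10^-8 = 3.60 × 10^52

3.60 × 10^52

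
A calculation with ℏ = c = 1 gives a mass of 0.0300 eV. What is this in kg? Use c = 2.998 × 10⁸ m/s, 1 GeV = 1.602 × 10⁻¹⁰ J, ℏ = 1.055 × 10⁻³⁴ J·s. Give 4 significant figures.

5.347 × 10⁻³⁸ kg

Mass is [E]/c²; divide by c².
1 GeV → 1/c² × (1 GeV in J) = 1.782 × 10⁻²⁷ kg.
Convert the energy scale: 0.0300 eV = 3.00 × 10⁻¹¹ GeV.
Result: 3.00 × 10⁻¹¹ × 1.782 × 10⁻²⁷ = 5.347 × 10⁻³⁸ kg.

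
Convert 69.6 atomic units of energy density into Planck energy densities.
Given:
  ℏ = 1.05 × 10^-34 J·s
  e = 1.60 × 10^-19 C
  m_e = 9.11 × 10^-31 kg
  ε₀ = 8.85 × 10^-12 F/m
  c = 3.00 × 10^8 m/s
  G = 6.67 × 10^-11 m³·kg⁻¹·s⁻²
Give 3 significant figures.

atomic unit of energy density: u_au = E_h/a₀³ = m_e⁴e¹⁰/((4πε₀)⁵ℏ⁸) = 3.01 × 10^13 J/m³
Planck energy density: u_P = c⁷/(ℏG²) = 4.68 × 10^113 J/m³
69.6 × 3.01 × 10^13 / 4.68 × 10^113 = 4.48 × 10^-99

4.48 × 10^-99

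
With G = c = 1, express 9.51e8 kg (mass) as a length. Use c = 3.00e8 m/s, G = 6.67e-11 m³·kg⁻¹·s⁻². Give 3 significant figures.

In G = c = 1 units mass has dimensions of length; the conversion factor is G/c².
9.51e8 kg × (G/c²) = 7.05e-19 m

7.05e-19 m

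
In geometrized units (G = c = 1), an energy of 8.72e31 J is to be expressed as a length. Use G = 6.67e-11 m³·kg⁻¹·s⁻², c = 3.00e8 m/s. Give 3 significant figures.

7.18e-13 m

Energy → length via G/c⁴.
8.72e31 J × (G/c⁴) = 7.18e-13 m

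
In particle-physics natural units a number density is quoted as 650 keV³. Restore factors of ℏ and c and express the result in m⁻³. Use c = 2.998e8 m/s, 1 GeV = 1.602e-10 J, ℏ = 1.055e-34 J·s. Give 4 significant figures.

8.446e31 m⁻³

Number density is [L]⁻³ = [E]³/(ℏc)³.
1 GeV³ → 1/(ℏc)³ × (1 GeV in J)³ = 1.299e47 m⁻³.
Convert the energy scale: 650 keV³ = 6.50e-16 GeV³.
Result: 6.50e-16 × 1.299e47 = 8.446e31 m⁻³.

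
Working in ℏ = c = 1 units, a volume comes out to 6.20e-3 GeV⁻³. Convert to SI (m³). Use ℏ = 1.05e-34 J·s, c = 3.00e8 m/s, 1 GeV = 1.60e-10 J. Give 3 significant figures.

Volume is [L]³ = [E]⁻³·(ℏc)³.
1 GeV⁻³ → (ℏc)³ × (1 GeV in J)⁻³ = 7.63e-48 m³.
Result: 6.20e-3 × 7.63e-48 = 4.73e-50 m³.

4.73e-50 m³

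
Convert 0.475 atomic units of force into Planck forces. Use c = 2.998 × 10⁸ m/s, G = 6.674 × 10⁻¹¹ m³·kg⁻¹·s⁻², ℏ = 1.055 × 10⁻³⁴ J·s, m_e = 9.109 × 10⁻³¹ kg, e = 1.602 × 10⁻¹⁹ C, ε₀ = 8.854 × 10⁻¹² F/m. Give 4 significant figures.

3.226 × 10⁻⁵²

atomic unit of force: F_au = E_h/a₀ = m_e²e⁶/((4πε₀)³ℏ⁴) = 8.220 × 10⁻⁸ N
Planck force: F_P = c⁴/G = 1.210 × 10⁴⁴ N
0.475 × 8.220 × 10⁻⁸ / 1.210 × 10⁴⁴ = 3.226 × 10⁻⁵²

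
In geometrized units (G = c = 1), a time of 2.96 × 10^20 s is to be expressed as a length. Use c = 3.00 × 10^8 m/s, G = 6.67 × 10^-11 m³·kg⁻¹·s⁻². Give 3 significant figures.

8.88 × 10^28 m

Time → length via c.
2.96 × 10^20 s × (c) = 8.88 × 10^28 m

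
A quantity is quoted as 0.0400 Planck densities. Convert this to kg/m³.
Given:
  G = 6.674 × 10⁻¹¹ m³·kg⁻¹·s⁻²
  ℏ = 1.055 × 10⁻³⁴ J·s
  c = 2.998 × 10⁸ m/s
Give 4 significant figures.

2.062 × 10⁹⁵ kg/m³

One Planck density: ρ_P = c⁵/(ℏG²) = 5.154 × 10⁹⁶ kg/m³.
0.0400 × 5.154 × 10⁹⁶ kg/m³ = 2.062 × 10⁹⁵ kg/m³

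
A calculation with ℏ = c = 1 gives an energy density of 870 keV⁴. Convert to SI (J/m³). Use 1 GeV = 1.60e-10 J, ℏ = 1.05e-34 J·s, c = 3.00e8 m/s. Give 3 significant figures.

1.82e16 J/m³

[E]/[L]³ = [E]⁴/(ℏc)³; restore (ℏc)⁻³.
1 GeV⁴ → 1/(ℏc)³ × (1 GeV in J)⁴ = 2.10e37 J/m³.
Convert the energy scale: 870 keV⁴ = 8.70e-22 GeV⁴.
Result: 8.70e-22 × 2.10e37 = 1.82e16 J/m³.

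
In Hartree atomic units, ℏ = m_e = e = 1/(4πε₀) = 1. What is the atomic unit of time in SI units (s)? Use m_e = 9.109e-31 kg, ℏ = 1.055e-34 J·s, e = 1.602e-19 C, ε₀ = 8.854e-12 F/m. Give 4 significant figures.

From ℏ = m_e = e = 1/(4πε₀) = 1 the time scale is τ_au = (4πε₀)²ℏ³/(m_e e⁴).
E_h = 4.354e-18 J
ℏ/E_h = 2.423e-17 s

2.423e-17 s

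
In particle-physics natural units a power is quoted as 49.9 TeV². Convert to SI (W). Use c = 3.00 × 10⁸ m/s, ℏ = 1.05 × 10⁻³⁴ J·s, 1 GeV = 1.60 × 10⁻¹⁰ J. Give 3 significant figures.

Power is [E]/[T] = [E]²/ℏ.
1 GeV² → 1/ℏ × (1 GeV in J)² = 2.44 × 10¹⁴ W.
Convert the energy scale: 49.9 TeV² = 4.99 × 10⁷ GeV².
Result: 4.99 × 10⁷ × 2.44 × 10¹⁴ = 1.22 × 10²² W.

1.22 × 10²² W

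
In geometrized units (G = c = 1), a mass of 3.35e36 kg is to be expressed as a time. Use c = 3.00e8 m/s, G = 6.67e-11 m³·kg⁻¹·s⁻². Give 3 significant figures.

Mass → time via G/c³.
3.35e36 kg × (G/c³) = 8.28 s

8.28 s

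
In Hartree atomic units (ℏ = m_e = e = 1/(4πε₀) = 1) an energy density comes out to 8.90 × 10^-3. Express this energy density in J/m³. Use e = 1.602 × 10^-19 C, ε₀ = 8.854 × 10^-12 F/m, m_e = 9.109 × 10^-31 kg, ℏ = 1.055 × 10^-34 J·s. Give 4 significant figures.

One atomic unit of energy density: u_au = E_h/a₀³ = m_e⁴e¹⁰/((4πε₀)⁵ℏ⁸) = 2.929 × 10^13 J/m³.
8.90 × 10^-3 × 2.929 × 10^13 J/m³ = 2.607 × 10^11 J/m³

2.607 × 10^11 J/m³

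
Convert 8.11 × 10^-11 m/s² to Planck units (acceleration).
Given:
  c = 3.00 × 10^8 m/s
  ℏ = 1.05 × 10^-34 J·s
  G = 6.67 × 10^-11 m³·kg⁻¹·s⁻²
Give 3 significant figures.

1.45 × 10^-62

Planck acceleration: a_P = √(c⁷/(ℏG)) = 5.59 × 10^51 m/s².
8.11 × 10^-11 / 5.59 × 10^51 = 1.45 × 10^-62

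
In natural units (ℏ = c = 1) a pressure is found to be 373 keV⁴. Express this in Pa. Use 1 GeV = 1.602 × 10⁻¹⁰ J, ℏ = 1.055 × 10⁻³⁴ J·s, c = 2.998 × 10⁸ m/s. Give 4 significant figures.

7.764 × 10¹⁵ Pa

Pressure is [E]/[L]³ = [E]⁴/(ℏc)³.
1 GeV⁴ → 1/(ℏc)³ × (1 GeV in J)⁴ = 2.082 × 10³⁷ Pa.
Convert the energy scale: 373 keV⁴ = 3.73 × 10⁻²² GeV⁴.
Result: 3.73 × 10⁻²² × 2.082 × 10³⁷ = 7.764 × 10¹⁵ Pa.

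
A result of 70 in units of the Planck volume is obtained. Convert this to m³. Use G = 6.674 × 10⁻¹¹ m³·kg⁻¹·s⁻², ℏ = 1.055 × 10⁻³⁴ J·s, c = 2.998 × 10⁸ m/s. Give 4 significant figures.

2.957 × 10⁻¹⁰³ m³

One Planck volume: V_P = (ℏG/c³)^(3/2) = 4.224 × 10⁻¹⁰⁵ m³.
70 × 4.224 × 10⁻¹⁰⁵ m³ = 2.957 × 10⁻¹⁰³ m³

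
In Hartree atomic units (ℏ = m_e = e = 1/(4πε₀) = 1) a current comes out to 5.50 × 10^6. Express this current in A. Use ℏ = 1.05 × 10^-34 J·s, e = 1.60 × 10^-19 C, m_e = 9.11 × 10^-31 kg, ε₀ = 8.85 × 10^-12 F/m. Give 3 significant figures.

3.67 × 10^4 A

One atomic unit of electric current: I_au = e E_h/ℏ = m_e e⁵/((4πε₀)²ℏ³) = 6.67 × 10^-3 A.
5.50 × 10^6 × 6.67 × 10^-3 A = 3.67 × 10^4 A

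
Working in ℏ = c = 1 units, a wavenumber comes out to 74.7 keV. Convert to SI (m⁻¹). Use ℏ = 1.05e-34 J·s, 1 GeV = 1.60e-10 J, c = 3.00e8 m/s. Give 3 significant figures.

3.79e11 m⁻¹

Inverse length is [E]/(ℏc).
1 GeV → 1/(ℏc) × (1 GeV in J) = 5.08e15 m⁻¹.
Convert the energy scale: 74.7 keV = 7.47e-5 GeV.
Result: 7.47e-5 × 5.08e15 = 3.79e11 m⁻¹.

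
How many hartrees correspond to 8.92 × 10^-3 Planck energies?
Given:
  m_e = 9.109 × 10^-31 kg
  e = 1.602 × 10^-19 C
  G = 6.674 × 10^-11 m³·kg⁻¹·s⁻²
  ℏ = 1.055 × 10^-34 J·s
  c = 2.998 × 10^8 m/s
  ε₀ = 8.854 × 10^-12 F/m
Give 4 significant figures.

Planck energy: E_P = √(ℏc⁵/G) = 1.957 × 10^9 J
hartree: E_h = m_e e⁴/(4πε₀ℏ)² = 4.354 × 10^-18 J
8.92 × 10^-3 × 1.957 × 10^9 / 4.354 × 10^-18 = 4.008 × 10^24

4.008 × 10^24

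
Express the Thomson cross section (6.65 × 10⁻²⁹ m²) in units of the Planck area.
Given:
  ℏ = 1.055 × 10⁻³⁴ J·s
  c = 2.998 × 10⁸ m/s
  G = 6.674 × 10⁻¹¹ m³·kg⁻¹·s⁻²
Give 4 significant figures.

Planck area: A_P = ℏG/c³ = 2.613 × 10⁻⁷⁰ m².
6.65 × 10⁻²⁹ / 2.613 × 10⁻⁷⁰ = 2.545 × 10⁴¹

2.545 × 10⁴¹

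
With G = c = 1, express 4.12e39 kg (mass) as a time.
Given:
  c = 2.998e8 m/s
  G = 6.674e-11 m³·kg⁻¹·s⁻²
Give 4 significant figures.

1.020e4 s

Mass → time via G/c³.
4.12e39 kg × (G/c³) = 1.020e4 s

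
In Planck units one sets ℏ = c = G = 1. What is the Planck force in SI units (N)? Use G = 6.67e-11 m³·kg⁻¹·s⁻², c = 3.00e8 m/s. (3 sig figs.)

F_P = c⁴/G
  = 8.10e33 / 6.67e-11
  = 1.21e44 N

1.21e44 N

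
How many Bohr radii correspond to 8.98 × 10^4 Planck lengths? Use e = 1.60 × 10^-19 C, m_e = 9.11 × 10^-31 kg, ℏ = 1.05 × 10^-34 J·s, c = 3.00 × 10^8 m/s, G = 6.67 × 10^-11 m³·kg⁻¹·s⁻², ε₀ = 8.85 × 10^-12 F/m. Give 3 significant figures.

2.75 × 10^-20

Planck length: ℓ_P = √(ℏG/c³) = 1.61 × 10^-35 m
Bohr radius: a₀ = 4πε₀ℏ²/(m_e e²) = 5.26 × 10^-11 m
8.98 × 10^4 × 1.61 × 10^-35 / 5.26 × 10^-11 = 2.75 × 10^-20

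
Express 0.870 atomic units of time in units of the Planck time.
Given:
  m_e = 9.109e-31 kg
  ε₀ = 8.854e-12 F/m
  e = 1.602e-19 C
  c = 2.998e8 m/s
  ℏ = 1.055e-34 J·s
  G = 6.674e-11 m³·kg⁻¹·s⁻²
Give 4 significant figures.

3.909e26

atomic unit of time: τ_au = (4πε₀)²ℏ³/(m_e e⁴) = 2.423e-17 s
Planck time: t_P = √(ℏG/c⁵) = 5.392e-44 s
0.870 × 2.423e-17 / 5.392e-44 = 3.909e26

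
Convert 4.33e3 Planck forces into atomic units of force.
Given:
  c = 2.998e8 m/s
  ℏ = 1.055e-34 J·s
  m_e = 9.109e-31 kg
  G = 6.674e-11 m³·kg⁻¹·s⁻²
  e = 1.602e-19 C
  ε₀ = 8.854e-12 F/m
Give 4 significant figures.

6.376e54

Planck force: F_P = c⁴/G = 1.210e44 N
atomic unit of force: F_au = E_h/a₀ = m_e²e⁶/((4πε₀)³ℏ⁴) = 8.220e-8 N
4.33e3 × 1.210e44 / 8.220e-8 = 6.376e54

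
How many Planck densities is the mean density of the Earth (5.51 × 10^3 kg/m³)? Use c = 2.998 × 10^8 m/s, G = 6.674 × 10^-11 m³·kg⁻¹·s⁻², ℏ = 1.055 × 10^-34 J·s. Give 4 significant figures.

Planck density: ρ_P = c⁵/(ℏG²) = 5.154 × 10^96 kg/m³.
5.51 × 10^3 / 5.154 × 10^96 = 1.069 × 10^-93

1.069 × 10^-93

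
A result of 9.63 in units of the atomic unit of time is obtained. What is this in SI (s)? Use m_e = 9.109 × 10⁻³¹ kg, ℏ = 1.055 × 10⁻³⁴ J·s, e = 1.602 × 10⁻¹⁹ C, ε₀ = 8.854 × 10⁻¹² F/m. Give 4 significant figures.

One atomic unit of time: τ_au = (4πε₀)²ℏ³/(m_e e⁴) = 2.423 × 10⁻¹⁷ s.
9.63 × 2.423 × 10⁻¹⁷ s = 2.333 × 10⁻¹⁶ s

2.333 × 10⁻¹⁶ s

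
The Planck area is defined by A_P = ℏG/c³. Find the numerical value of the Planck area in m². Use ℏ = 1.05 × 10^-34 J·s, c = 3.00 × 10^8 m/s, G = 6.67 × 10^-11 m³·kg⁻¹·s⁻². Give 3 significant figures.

2.59 × 10^-70 m²

A_P = ℏG/c³
  = 7.00 × 10^-45 / 2.70 × 10^25
  = 2.59 × 10^-70 m²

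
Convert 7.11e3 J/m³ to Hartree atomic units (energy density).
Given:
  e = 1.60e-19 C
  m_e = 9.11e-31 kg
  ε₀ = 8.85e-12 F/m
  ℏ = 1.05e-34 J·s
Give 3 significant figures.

atomic unit of energy density: u_au = E_h/a₀³ = m_e⁴e¹⁰/((4πε₀)⁵ℏ⁸) = 3.01e13 J/m³.
7.11e3 / 3.01e13 = 2.36e-10

2.36e-10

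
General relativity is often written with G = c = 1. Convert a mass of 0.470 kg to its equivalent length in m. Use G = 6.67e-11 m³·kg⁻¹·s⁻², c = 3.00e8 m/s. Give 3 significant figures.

3.48e-28 m

In G = c = 1 units mass has dimensions of length; the conversion factor is G/c².
0.470 kg × (G/c²) = 3.48e-28 m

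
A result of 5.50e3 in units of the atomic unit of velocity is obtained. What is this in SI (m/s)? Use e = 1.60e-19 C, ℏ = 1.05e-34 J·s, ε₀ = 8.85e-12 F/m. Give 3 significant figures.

1.21e10 m/s

One atomic unit of velocity: v_au = e²/(4πε₀ℏ) = 2.19e6 m/s.
5.50e3 × 2.19e6 m/s = 1.21e10 m/s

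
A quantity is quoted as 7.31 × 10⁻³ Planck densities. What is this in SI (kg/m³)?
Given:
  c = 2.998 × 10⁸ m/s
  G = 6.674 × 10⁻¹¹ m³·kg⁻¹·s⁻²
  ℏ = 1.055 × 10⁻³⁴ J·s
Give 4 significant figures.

One Planck density: ρ_P = c⁵/(ℏG²) = 5.154 × 10⁹⁶ kg/m³.
7.31 × 10⁻³ × 5.154 × 10⁹⁶ kg/m³ = 3.767 × 10⁹⁴ kg/m³

3.767 × 10⁹⁴ kg/m³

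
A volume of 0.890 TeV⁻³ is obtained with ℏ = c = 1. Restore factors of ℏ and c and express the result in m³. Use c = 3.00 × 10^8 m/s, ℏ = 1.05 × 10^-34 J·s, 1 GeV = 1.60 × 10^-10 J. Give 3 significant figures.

Volume is [L]³ = [E]⁻³·(ℏc)³.
1 GeV⁻³ → (ℏc)³ × (1 GeV in J)⁻³ = 7.63 × 10^-48 m³.
Convert the energy scale: 0.890 TeV⁻³ = 8.90 × 10^-10 GeV⁻³.
Result: 8.90 × 10^-10 × 7.63 × 10^-48 = 6.79 × 10^-57 m³.

6.79 × 10^-57 m³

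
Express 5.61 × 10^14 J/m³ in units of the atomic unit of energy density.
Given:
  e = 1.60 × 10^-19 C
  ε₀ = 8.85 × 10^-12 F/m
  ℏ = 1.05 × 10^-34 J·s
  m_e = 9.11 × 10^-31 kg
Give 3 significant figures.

18.6

atomic unit of energy density: u_au = E_h/a₀³ = m_e⁴e¹⁰/((4πε₀)⁵ℏ⁸) = 3.01 × 10^13 J/m³.
5.61 × 10^14 / 3.01 × 10^13 = 18.6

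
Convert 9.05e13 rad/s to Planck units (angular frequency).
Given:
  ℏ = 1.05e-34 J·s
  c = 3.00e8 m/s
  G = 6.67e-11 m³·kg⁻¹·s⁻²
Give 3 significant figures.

Planck angular frequency: ω_P = √(c⁵/(ℏG)) = 1.86e43 rad/s.
9.05e13 / 1.86e43 = 4.86e-30

4.86e-30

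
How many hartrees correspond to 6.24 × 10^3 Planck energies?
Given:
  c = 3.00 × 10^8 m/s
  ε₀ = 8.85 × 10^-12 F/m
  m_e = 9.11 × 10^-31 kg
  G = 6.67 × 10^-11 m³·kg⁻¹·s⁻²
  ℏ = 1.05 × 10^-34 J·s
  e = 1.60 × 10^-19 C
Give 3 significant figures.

2.79 × 10^30

Planck energy: E_P = √(ℏc⁵/G) = 1.96 × 10^9 J
hartree: E_h = m_e e⁴/(4πε₀ℏ)² = 4.38 × 10^-18 J
6.24 × 10^3 × 1.96 × 10^9 / 4.38 × 10^-18 = 2.79 × 10^30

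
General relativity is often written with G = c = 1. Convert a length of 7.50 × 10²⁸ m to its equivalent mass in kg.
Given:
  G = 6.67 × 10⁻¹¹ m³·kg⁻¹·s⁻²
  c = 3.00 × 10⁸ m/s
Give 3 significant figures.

Length → mass via c²/G.
7.50 × 10²⁸ m × (c²/G) = 1.01 × 10⁵⁶ kg

1.01 × 10⁵⁶ kg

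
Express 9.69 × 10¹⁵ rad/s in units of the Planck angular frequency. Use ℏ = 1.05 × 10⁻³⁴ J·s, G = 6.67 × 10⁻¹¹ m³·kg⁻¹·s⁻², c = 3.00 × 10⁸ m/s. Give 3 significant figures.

Planck angular frequency: ω_P = √(c⁵/(ℏG)) = 1.86 × 10⁴³ rad/s.
9.69 × 10¹⁵ / 1.86 × 10⁴³ = 5.20 × 10⁻²⁸

5.20 × 10⁻²⁸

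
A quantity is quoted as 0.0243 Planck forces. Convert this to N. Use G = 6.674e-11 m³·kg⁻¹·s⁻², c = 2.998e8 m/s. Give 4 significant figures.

2.941e42 N

One Planck force: F_P = c⁴/G = 1.210e44 N.
0.0243 × 1.210e44 N = 2.941e42 N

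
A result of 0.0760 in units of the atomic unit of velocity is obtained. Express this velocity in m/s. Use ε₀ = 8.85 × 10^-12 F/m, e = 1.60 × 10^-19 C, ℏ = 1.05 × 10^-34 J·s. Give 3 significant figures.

1.67 × 10^5 m/s

One atomic unit of velocity: v_au = e²/(4πε₀ℏ) = 2.19 × 10^6 m/s.
0.0760 × 2.19 × 10^6 m/s = 1.67 × 10^5 m/s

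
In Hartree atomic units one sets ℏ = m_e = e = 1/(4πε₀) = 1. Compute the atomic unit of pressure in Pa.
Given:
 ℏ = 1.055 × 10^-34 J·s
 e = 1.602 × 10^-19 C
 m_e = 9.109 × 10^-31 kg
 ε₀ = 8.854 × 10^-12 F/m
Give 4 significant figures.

2.929 × 10^13 Pa

P_au = E_h/a₀³ = m_e⁴e¹⁰/((4πε₀)⁵ℏ⁸)
E_h = 4.354 × 10^-18 J
a₀ = 5.297 × 10^-11 m
E_h/a₀³ = 2.929 × 10^13 Pa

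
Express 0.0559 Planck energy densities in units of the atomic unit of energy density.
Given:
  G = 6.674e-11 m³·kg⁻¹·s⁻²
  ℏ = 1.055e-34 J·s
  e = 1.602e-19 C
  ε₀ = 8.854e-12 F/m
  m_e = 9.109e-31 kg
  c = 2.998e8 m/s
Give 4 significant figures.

8.840e98

Planck energy density: u_P = c⁷/(ℏG²) = 4.632e113 J/m³
atomic unit of energy density: u_au = E_h/a₀³ = m_e⁴e¹⁰/((4πε₀)⁵ℏ⁸) = 2.929e13 J/m³
0.0559 × 4.632e113 / 2.929e13 = 8.840e98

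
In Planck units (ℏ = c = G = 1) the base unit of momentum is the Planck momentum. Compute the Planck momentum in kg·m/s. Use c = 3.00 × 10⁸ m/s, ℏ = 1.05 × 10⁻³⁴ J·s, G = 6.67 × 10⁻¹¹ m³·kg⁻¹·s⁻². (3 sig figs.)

6.52 kg·m/s

p_P = √(ℏc³/G)
  = √(42.5)
  = 6.52 kg·m/s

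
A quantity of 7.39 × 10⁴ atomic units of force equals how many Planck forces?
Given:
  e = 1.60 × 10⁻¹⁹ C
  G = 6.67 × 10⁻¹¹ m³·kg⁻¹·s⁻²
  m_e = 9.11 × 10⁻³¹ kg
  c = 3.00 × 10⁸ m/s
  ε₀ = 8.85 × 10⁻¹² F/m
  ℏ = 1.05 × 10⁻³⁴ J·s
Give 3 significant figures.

5.07 × 10⁻⁴⁷

atomic unit of force: F_au = E_h/a₀ = m_e²e⁶/((4πε₀)³ℏ⁴) = 8.33 × 10⁻⁸ N
Planck force: F_P = c⁴/G = 1.21 × 10⁴⁴ N
7.39 × 10⁴ × 8.33 × 10⁻⁸ / 1.21 × 10⁴⁴ = 5.07 × 10⁻⁴⁷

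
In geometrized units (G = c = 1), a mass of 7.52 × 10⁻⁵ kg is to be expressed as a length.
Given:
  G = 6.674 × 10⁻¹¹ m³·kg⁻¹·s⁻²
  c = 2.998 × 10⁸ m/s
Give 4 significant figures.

5.584 × 10⁻³² m

In G = c = 1 units mass has dimensions of length; the conversion factor is G/c².
7.52 × 10⁻⁵ kg × (G/c²) = 5.584 × 10⁻³² m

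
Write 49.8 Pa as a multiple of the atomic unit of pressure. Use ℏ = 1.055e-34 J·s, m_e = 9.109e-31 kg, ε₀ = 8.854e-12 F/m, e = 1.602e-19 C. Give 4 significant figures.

1.700e-12

atomic unit of pressure: P_au = E_h/a₀³ = m_e⁴e¹⁰/((4πε₀)⁵ℏ⁸) = 2.929e13 Pa.
49.8 / 2.929e13 = 1.700e-12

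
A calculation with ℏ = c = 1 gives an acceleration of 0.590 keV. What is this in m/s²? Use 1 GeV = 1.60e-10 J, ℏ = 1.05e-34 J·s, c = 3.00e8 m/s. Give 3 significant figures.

Acceleration is [L]/[T]² = c·[E]/ℏ.
1 GeV → c/ℏ × (1 GeV in J) = 4.57e32 m/s².
Convert the energy scale: 0.590 keV = 5.90e-7 GeV.
Result: 5.90e-7 × 4.57e32 = 2.70e26 m/s².

2.70e26 m/s²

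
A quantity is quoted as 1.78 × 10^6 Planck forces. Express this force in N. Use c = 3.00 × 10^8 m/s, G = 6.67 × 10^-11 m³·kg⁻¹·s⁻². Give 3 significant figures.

One Planck force: F_P = c⁴/G = 1.21 × 10^44 N.
1.78 × 10^6 × 1.21 × 10^44 N = 2.16 × 10^50 N

2.16 × 10^50 N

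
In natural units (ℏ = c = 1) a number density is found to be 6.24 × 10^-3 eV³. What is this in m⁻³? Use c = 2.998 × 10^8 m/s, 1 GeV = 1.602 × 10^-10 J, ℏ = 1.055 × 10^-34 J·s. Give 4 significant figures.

8.108 × 10^17 m⁻³

Number density is [L]⁻³ = [E]³/(ℏc)³.
1 GeV³ → 1/(ℏc)³ × (1 GeV in J)³ = 1.299 × 10^47 m⁻³.
Convert the energy scale: 6.24 × 10^-3 eV³ = 6.24 × 10^-30 GeV³.
Result: 6.24 × 10^-30 × 1.299 × 10^47 = 8.108 × 10^17 m⁻³.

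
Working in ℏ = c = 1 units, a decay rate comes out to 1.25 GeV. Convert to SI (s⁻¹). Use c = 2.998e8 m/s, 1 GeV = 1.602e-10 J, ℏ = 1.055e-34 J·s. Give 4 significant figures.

A rate is [E]/ℏ; divide by ℏ.
1 GeV → 1/ℏ × (1 GeV in J) = 1.518e24 s⁻¹.
Result: 1.25 × 1.518e24 = 1.898e24 s⁻¹.

1.898e24 s⁻¹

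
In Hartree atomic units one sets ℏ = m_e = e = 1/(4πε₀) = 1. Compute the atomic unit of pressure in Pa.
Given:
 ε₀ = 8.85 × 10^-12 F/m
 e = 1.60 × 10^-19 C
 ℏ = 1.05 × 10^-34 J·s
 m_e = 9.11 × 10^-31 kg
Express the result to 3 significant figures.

P_au = E_h/a₀³ = m_e⁴e¹⁰/((4πε₀)⁵ℏ⁸)
E_h = 4.38 × 10^-18 J
a₀ = 5.26 × 10^-11 m
E_h/a₀³ = 3.01 × 10^13 Pa

3.01 × 10^13 Pa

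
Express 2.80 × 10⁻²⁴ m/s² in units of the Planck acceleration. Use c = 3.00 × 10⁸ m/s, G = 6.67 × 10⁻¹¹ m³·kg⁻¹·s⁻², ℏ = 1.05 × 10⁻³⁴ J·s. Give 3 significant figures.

Planck acceleration: a_P = √(c⁷/(ℏG)) = 5.59 × 10⁵¹ m/s².
2.80 × 10⁻²⁴ / 5.59 × 10⁵¹ = 5.01 × 10⁻⁷⁶

5.01 × 10⁻⁷⁶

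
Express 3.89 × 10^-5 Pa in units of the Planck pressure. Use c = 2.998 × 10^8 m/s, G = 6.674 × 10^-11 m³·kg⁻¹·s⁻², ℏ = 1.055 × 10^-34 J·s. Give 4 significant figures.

Planck pressure: p_P = c⁷/(ℏG²) = 4.632 × 10^113 Pa.
3.89 × 10^-5 / 4.632 × 10^113 = 8.398 × 10^-119

8.398 × 10^-119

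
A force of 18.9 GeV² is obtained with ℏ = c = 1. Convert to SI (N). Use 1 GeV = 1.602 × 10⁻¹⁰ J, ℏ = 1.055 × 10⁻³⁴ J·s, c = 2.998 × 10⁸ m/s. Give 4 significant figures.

Force is [E]/[L] = [E]²/(ℏc); restore (ℏc)⁻¹.
1 GeV² → 1/(ℏc) × (1 GeV in J)² = 8.114 × 10⁵ N.
Result: 18.9 × 8.114 × 10⁵ = 1.534 × 10⁷ N.

1.534 × 10⁷ N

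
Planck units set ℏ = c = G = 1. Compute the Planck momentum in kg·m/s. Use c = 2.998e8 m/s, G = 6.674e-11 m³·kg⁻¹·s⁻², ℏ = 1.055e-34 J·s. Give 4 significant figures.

From ℏ = c = G = 1 the momentum scale is p_P = √(ℏc³/G).
  = √(42.60)
  = 6.527 kg·m/s

6.527 kg·m/s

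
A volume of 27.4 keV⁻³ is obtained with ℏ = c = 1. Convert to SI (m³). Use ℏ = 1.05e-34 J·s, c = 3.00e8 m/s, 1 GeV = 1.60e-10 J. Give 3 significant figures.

2.09e-28 m³

Volume is [L]³ = [E]⁻³·(ℏc)³.
1 GeV⁻³ → (ℏc)³ × (1 GeV in J)⁻³ = 7.63e-48 m³.
Convert the energy scale: 27.4 keV⁻³ = 2.74e19 GeV⁻³.
Result: 2.74e19 × 7.63e-48 = 2.09e-28 m³.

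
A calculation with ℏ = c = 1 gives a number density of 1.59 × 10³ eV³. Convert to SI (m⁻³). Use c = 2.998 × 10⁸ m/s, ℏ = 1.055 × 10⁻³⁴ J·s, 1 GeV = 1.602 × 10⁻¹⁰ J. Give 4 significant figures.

2.066 × 10²³ m⁻³

Number density is [L]⁻³ = [E]³/(ℏc)³.
1 GeV³ → 1/(ℏc)³ × (1 GeV in J)³ = 1.299 × 10⁴⁷ m⁻³.
Convert the energy scale: 1.59 × 10³ eV³ = 1.59 × 10⁻²⁴ GeV³.
Result: 1.59 × 10⁻²⁴ × 1.299 × 10⁴⁷ = 2.066 × 10²³ m⁻³.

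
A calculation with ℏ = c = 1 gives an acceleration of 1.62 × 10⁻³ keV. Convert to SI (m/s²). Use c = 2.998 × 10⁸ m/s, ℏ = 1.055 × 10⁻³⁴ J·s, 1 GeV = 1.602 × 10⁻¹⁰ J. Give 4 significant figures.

Acceleration is [L]/[T]² = c·[E]/ℏ.
1 GeV → c/ℏ × (1 GeV in J) = 4.552 × 10³² m/s².
Convert the energy scale: 1.62 × 10⁻³ keV = 1.62 × 10⁻⁹ GeV.
Result: 1.62 × 10⁻⁹ × 4.552 × 10³² = 7.375 × 10²³ m/s².

7.375 × 10²³ m/s²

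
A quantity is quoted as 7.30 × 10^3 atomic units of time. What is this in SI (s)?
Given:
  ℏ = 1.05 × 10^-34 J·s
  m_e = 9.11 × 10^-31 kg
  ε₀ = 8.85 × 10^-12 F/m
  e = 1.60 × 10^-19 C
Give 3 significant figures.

1.75 × 10^-13 s

One atomic unit of time: τ_au = (4πε₀)²ℏ³/(m_e e⁴) = 2.40 × 10^-17 s.
7.30 × 10^3 × 2.40 × 10^-17 s = 1.75 × 10^-13 s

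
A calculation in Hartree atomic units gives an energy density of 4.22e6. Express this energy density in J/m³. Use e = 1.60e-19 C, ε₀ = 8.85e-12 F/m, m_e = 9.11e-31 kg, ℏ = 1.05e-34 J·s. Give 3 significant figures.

1.27e20 J/m³

One atomic unit of energy density: u_au = E_h/a₀³ = m_e⁴e¹⁰/((4πε₀)⁵ℏ⁸) = 3.01e13 J/m³.
4.22e6 × 3.01e13 J/m³ = 1.27e20 J/m³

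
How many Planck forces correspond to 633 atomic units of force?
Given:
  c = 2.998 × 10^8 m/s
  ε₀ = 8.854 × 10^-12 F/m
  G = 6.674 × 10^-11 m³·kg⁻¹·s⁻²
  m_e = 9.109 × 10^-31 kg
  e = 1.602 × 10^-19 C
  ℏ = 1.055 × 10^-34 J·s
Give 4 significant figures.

atomic unit of force: F_au = E_h/a₀ = m_e²e⁶/((4πε₀)³ℏ⁴) = 8.220 × 10^-8 N
Planck force: F_P = c⁴/G = 1.210 × 10^44 N
633 × 8.220 × 10^-8 / 1.210 × 10^44 = 4.299 × 10^-49

4.299 × 10^-49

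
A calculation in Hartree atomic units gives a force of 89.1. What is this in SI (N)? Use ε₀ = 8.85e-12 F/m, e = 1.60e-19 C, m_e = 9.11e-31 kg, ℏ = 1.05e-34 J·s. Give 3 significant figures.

7.42e-6 N

One atomic unit of force: F_au = E_h/a₀ = m_e²e⁶/((4πε₀)³ℏ⁴) = 8.33e-8 N.
89.1 × 8.33e-8 N = 7.42e-6 N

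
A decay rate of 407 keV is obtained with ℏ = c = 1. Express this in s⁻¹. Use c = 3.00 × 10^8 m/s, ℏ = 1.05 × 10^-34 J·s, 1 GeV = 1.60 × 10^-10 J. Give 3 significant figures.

A rate is [E]/ℏ; divide by ℏ.
1 GeV → 1/ℏ × (1 GeV in J) = 1.52 × 10^24 s⁻¹.
Convert the energy scale: 407 keV = 4.07 × 10^-4 GeV.
Result: 4.07 × 10^-4 × 1.52 × 10^24 = 6.20 × 10^20 s⁻¹.

6.20 × 10^20 s⁻¹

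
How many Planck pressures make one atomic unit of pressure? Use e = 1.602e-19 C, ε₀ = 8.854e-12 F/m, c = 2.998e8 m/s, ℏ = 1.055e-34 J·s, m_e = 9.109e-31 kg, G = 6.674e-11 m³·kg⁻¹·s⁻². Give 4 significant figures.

atomic unit of pressure: P_au = E_h/a₀³ = m_e⁴e¹⁰/((4πε₀)⁵ℏ⁸) = 2.929e13 Pa
Planck pressure: p_P = c⁷/(ℏG²) = 4.632e113 Pa
ratio = 2.929e13 / 4.632e113 = 6.323e-101

6.323e-101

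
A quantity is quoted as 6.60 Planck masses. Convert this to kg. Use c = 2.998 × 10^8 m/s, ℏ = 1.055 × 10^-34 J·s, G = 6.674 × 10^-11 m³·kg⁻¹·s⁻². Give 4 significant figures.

1.437 × 10^-7 kg

One Planck mass: m_P = √(ℏc/G) = 2.177 × 10^-8 kg.
6.60 × 2.177 × 10^-8 kg = 1.437 × 10^-7 kg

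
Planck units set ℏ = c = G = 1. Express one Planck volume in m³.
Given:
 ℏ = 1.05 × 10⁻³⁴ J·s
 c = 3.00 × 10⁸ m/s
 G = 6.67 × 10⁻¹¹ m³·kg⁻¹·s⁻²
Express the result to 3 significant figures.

Dimensional analysis gives V_P = (ℏG/c³)^(3/2).
  = √(1.75 × 10⁻²⁰⁹)
  = 4.18 × 10⁻¹⁰⁵ m³

4.18 × 10⁻¹⁰⁵ m³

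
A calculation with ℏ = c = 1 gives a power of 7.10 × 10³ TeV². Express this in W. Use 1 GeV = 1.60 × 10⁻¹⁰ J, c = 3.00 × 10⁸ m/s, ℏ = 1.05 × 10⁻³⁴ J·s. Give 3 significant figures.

Power is [E]/[T] = [E]²/ℏ.
1 GeV² → 1/ℏ × (1 GeV in J)² = 2.44 × 10¹⁴ W.
Convert the energy scale: 7.10 × 10³ TeV² = 7.10 × 10⁹ GeV².
Result: 7.10 × 10⁹ × 2.44 × 10¹⁴ = 1.73 × 10²⁴ W.

1.73 × 10²⁴ W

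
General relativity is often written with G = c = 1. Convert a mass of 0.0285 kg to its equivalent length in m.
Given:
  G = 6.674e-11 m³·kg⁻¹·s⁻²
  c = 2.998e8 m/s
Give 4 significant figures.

2.116e-29 m

In G = c = 1 units mass has dimensions of length; the conversion factor is G/c².
0.0285 kg × (G/c²) = 2.116e-29 m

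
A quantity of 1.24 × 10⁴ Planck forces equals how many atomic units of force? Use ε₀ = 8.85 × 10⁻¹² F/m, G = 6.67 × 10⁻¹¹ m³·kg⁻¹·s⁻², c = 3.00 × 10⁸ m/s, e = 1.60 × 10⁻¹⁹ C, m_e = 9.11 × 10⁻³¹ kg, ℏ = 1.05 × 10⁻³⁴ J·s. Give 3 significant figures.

Planck force: F_P = c⁴/G = 1.21 × 10⁴⁴ N
atomic unit of force: F_au = E_h/a₀ = m_e²e⁶/((4πε₀)³ℏ⁴) = 8.33 × 10⁻⁸ N
1.24 × 10⁴ × 1.21 × 10⁴⁴ / 8.33 × 10⁻⁸ = 1.81 × 10⁵⁵

1.81 × 10⁵⁵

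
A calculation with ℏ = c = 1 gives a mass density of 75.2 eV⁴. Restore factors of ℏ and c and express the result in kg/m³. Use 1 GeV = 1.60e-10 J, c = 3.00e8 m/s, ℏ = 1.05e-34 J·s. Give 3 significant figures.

1.75e-14 kg/m³

Mass density is [E]/(c²[L]³) = [E]⁴/(ℏ³c⁵).
1 GeV⁴ → 1/(ℏ³c⁵) × (1 GeV in J)⁴ = 2.33e20 kg/m³.
Convert the energy scale: 75.2 eV⁴ = 7.52e-35 GeV⁴.
Result: 7.52e-35 × 2.33e20 = 1.75e-14 kg/m³.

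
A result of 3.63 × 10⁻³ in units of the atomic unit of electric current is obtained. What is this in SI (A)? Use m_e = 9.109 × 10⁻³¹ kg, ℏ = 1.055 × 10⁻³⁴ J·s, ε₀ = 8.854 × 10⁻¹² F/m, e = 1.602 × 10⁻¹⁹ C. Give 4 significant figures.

One atomic unit of electric current: I_au = e E_h/ℏ = m_e e⁵/((4πε₀)²ℏ³) = 6.612 × 10⁻³ A.
3.63 × 10⁻³ × 6.612 × 10⁻³ A = 2.400 × 10⁻⁵ A

2.400 × 10⁻⁵ A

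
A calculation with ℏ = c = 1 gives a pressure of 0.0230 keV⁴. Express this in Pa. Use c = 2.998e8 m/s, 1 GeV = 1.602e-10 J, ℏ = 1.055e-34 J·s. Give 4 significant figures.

4.788e11 Pa

Pressure is [E]/[L]³ = [E]⁴/(ℏc)³.
1 GeV⁴ → 1/(ℏc)³ × (1 GeV in J)⁴ = 2.082e37 Pa.
Convert the energy scale: 0.0230 keV⁴ = 2.30e-26 GeV⁴.
Result: 2.30e-26 × 2.082e37 = 4.788e11 Pa.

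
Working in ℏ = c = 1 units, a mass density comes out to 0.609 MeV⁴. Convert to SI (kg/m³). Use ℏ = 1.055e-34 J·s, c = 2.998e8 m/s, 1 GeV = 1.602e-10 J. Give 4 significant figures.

1.410e8 kg/m³

Mass density is [E]/(c²[L]³) = [E]⁴/(ℏ³c⁵).
1 GeV⁴ → 1/(ℏ³c⁵) × (1 GeV in J)⁴ = 2.316e20 kg/m³.
Convert the energy scale: 0.609 MeV⁴ = 6.09e-13 GeV⁴.
Result: 6.09e-13 × 2.316e20 = 1.410e8 kg/m³.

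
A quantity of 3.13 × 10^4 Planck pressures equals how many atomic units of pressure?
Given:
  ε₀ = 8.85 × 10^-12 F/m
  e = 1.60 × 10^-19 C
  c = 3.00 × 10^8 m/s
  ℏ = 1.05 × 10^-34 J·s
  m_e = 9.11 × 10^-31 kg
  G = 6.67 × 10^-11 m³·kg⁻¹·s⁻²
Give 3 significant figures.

4.86 × 10^104

Planck pressure: p_P = c⁷/(ℏG²) = 4.68 × 10^113 Pa
atomic unit of pressure: P_au = E_h/a₀³ = m_e⁴e¹⁰/((4πε₀)⁵ℏ⁸) = 3.01 × 10^13 Pa
3.13 × 10^4 × 4.68 × 10^113 / 3.01 × 10^13 = 4.86 × 10^104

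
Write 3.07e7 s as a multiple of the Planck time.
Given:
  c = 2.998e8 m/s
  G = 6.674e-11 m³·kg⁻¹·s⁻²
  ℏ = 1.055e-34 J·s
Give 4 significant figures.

Planck time: t_P = √(ℏG/c⁵) = 5.392e-44 s.
3.07e7 / 5.392e-44 = 5.694e50

5.694e50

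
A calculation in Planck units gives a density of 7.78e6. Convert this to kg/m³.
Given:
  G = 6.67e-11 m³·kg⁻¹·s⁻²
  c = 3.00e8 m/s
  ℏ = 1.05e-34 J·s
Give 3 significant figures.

4.05e103 kg/m³

One Planck density: ρ_P = c⁵/(ℏG²) = 5.20e96 kg/m³.
7.78e6 × 5.20e96 kg/m³ = 4.05e103 kg/m³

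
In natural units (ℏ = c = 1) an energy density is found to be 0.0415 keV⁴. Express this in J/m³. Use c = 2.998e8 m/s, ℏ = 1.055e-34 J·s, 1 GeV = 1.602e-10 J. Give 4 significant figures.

8.639e11 J/m³

[E]/[L]³ = [E]⁴/(ℏc)³; restore (ℏc)⁻³.
1 GeV⁴ → 1/(ℏc)³ × (1 GeV in J)⁴ = 2.082e37 J/m³.
Convert the energy scale: 0.0415 keV⁴ = 4.15e-26 GeV⁴.
Result: 4.15e-26 × 2.082e37 = 8.639e11 J/m³.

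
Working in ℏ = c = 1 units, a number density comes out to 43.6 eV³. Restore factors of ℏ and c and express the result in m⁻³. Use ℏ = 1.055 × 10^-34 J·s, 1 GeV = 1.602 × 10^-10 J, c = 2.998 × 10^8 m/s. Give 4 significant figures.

5.665 × 10^21 m⁻³

Number density is [L]⁻³ = [E]³/(ℏc)³.
1 GeV³ → 1/(ℏc)³ × (1 GeV in J)³ = 1.299 × 10^47 m⁻³.
Convert the energy scale: 43.6 eV³ = 4.36 × 10^-26 GeV³.
Result: 4.36 × 10^-26 × 1.299 × 10^47 = 5.665 × 10^21 m⁻³.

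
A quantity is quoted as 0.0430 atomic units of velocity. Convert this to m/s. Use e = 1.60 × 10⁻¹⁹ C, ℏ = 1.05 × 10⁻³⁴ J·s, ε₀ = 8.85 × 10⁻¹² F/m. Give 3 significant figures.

9.43 × 10⁴ m/s

One atomic unit of velocity: v_au = e²/(4πε₀ℏ) = 2.19 × 10⁶ m/s.
0.0430 × 2.19 × 10⁶ m/s = 9.43 × 10⁴ m/s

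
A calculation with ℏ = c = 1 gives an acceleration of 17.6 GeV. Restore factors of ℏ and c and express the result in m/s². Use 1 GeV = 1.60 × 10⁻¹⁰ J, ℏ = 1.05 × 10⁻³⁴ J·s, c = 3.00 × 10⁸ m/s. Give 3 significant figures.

8.05 × 10³³ m/s²

Acceleration is [L]/[T]² = c·[E]/ℏ.
1 GeV → c/ℏ × (1 GeV in J) = 4.57 × 10³² m/s².
Result: 17.6 × 4.57 × 10³² = 8.05 × 10³³ m/s².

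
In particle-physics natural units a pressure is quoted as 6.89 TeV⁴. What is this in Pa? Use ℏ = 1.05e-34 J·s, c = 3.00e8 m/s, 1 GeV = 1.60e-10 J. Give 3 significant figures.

Pressure is [E]/[L]³ = [E]⁴/(ℏc)³.
1 GeV⁴ → 1/(ℏc)³ × (1 GeV in J)⁴ = 2.10e37 Pa.
Convert the energy scale: 6.89 TeV⁴ = 6.89e12 GeV⁴.
Result: 6.89e12 × 2.10e37 = 1.44e50 Pa.

1.44e50 Pa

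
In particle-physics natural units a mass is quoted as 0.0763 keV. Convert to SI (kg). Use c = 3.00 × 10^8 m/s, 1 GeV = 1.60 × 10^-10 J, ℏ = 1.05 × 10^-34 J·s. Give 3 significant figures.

1.36 × 10^-34 kg

Mass is [E]/c²; divide by c².
1 GeV → 1/c² × (1 GeV in J) = 1.78 × 10^-27 kg.
Convert the energy scale: 0.0763 keV = 7.63 × 10^-8 GeV.
Result: 7.63 × 10^-8 × 1.78 × 10^-27 = 1.36 × 10^-34 kg.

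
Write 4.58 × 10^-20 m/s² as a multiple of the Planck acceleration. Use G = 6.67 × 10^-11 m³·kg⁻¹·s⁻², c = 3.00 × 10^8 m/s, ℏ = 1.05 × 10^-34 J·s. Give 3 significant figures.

Planck acceleration: a_P = √(c⁷/(ℏG)) = 5.59 × 10^51 m/s².
4.58 × 10^-20 / 5.59 × 10^51 = 8.20 × 10^-72

8.20 × 10^-72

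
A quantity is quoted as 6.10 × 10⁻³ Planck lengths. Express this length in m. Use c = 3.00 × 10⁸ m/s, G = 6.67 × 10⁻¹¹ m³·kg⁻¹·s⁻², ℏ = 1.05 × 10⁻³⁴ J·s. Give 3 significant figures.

9.82 × 10⁻³⁸ m

One Planck length: ℓ_P = √(ℏG/c³) = 1.61 × 10⁻³⁵ m.
6.10 × 10⁻³ × 1.61 × 10⁻³⁵ m = 9.82 × 10⁻³⁸ m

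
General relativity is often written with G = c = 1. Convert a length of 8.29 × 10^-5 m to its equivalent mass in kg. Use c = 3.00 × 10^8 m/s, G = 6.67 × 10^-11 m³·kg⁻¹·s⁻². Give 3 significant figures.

1.12 × 10^23 kg

Length → mass via c²/G.
8.29 × 10^-5 m × (c²/G) = 1.12 × 10^23 kg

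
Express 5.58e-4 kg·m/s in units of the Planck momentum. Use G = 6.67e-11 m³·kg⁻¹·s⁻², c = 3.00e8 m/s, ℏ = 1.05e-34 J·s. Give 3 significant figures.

8.56e-5

Planck momentum: p_P = √(ℏc³/G) = 6.52 kg·m/s.
5.58e-4 / 6.52 = 8.56e-5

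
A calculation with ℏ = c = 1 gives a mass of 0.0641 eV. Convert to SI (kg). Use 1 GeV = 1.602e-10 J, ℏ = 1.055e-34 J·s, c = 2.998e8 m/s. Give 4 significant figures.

1.143e-37 kg

Mass is [E]/c²; divide by c².
1 GeV → 1/c² × (1 GeV in J) = 1.782e-27 kg.
Convert the energy scale: 0.0641 eV = 6.41e-11 GeV.
Result: 6.41e-11 × 1.782e-27 = 1.143e-37 kg.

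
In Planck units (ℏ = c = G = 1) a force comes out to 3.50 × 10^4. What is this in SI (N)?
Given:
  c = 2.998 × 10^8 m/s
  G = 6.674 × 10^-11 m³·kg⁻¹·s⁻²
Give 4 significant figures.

One Planck force: F_P = c⁴/G = 1.210 × 10^44 N.
3.50 × 10^4 × 1.210 × 10^44 N = 4.237 × 10^48 N

4.237 × 10^48 N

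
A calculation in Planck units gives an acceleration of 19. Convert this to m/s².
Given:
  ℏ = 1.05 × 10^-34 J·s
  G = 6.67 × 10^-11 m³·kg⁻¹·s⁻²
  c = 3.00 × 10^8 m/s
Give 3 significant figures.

1.06 × 10^53 m/s²

One Planck acceleration: a_P = √(c⁷/(ℏG)) = 5.59 × 10^51 m/s².
19 × 5.59 × 10^51 m/s² = 1.06 × 10^53 m/s²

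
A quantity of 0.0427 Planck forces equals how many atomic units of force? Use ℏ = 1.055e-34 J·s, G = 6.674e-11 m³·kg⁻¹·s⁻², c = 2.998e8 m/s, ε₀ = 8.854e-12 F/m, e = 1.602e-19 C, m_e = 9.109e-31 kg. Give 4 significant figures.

Planck force: F_P = c⁴/G = 1.210e44 N
atomic unit of force: F_au = E_h/a₀ = m_e²e⁶/((4πε₀)³ℏ⁴) = 8.220e-8 N
0.0427 × 1.210e44 / 8.220e-8 = 6.288e49

6.288e49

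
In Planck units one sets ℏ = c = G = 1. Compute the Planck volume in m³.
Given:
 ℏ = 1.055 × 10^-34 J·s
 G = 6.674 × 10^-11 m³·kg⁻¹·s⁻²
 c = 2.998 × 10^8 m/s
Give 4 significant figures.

V_P = (ℏG/c³)^(3/2)
  = √(1.784 × 10^-209)
  = 4.224 × 10^-105 m³

4.224 × 10^-105 m³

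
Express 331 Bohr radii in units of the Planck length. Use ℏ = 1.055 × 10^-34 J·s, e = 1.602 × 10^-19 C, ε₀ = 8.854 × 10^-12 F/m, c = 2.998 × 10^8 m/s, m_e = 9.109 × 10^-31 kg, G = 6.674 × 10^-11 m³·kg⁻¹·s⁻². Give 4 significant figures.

1.085 × 10^27

Bohr radius: a₀ = 4πε₀ℏ²/(m_e e²) = 5.297 × 10^-11 m
Planck length: ℓ_P = √(ℏG/c³) = 1.616 × 10^-35 m
331 × 5.297 × 10^-11 / 1.616 × 10^-35 = 1.085 × 10^27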